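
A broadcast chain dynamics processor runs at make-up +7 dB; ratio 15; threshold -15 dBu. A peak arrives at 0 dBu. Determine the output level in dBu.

Overshoot: 0 − (-15) = 15 dB.
At 15:1 the overshoot is divided by 15, leaving 1 dB above threshold.
So the level is -15 + 1 = -14 dBu; make-up adds 7 dB, giving -7 dBu.

-7 dBu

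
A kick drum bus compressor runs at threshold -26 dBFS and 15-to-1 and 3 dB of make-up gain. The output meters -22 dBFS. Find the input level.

Before make-up, the level was -22 − 3 = -25 dBFS.
The compressed level sits -25 − (-26) = 1 dB over threshold.
Undo the ratio: input overshoot = 1 × 15 = 15 dB, giving input = -11 dBFS.

-11 dBFS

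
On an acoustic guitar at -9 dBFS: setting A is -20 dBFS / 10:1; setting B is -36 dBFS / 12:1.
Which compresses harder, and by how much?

A: 11 dB over, compressed to 1.1 dB over, so 9.9 dB of GR.
B: 27 dB over, compressed to 2.25 dB over, so 24.75 dB of GR.
B reduces 14.85 dB more.

B, by 14.85 dB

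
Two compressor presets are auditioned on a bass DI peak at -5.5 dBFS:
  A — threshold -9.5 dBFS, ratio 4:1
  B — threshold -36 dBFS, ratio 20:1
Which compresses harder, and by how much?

A: 4 dB over, compressed to 1 dB over, so 3 dB of GR.
B: 30.5 dB over, compressed to 1.525 dB over, so 28.975 dB of GR.
B applies 25.975 dB more gain reduction.

B, by 25.975 dB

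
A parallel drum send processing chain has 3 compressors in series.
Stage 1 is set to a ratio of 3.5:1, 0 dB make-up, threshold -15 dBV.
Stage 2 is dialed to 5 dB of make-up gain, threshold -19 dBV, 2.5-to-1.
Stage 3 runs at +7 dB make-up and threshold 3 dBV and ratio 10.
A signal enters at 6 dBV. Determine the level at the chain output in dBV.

-3 dBV

Stage 1: overshoot 21 dB → 21/3.5 = 6 dB → -9 dBV.
Stage 2: -9 dBV is 10 dB over -19 dBV; at 2.5:1 that becomes 4 dB over, giving -15 dBV; +5 dB make-up → -10 dBV.
Stage 3: below threshold (-10 ≤ 3); passes unchanged; make-up brings it to -3 dBV.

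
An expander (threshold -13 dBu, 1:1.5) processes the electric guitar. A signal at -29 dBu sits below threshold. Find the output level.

-37 dBu

Undershoot = (-13) − (-29) = 16 dB.
At 1:1.5, that expands to 24 dB under threshold.
Output = -13 − 24 = -37 dBu.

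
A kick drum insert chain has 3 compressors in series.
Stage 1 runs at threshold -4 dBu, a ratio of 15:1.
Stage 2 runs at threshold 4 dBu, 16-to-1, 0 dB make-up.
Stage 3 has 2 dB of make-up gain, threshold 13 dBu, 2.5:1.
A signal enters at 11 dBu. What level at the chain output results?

-1 dBu

Stage 1: 15 dB above -4 dBu, reduced 15:1 to 1 dB above → -3 dBu.
Stage 2: -3 dBu is at or below the 4 dBu threshold — no compression; output -3 dBu.
Stage 3: -3 dBu ≤ 13 dBu, so stage 3 doesn't engage; make-up brings it to -1 dBu.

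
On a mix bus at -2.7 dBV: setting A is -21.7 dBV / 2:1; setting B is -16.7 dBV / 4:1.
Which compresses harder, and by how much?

A: 19 dB over, compressed to 9.5 dB over, so 9.5 dB of GR.
B: 14 dB over, compressed to 3.5 dB over, so 10.5 dB of GR.
B applies 1 dB more gain reduction.

B, by 1 dB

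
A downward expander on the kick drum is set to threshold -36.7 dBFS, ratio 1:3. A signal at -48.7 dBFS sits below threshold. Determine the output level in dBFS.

Undershoot = (-36.7) − (-48.7) = 12 dB.
At 1:3, that expands to 36 dB under threshold.
Output = -36.7 − 36 = -72.7 dBFS.

-72.7 dBFS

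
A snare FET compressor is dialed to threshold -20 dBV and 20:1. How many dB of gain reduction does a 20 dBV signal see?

20 dBV exceeds the threshold by 40 dB.
After 20:1 compression the overshoot becomes 40/20 = 2 dB.
So the signal is attenuated by 40 − 2 = 38 dB.

38 dB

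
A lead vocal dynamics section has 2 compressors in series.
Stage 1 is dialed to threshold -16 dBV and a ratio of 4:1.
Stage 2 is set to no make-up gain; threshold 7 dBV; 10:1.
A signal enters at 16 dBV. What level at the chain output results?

Stage 1: overshoot 32 dB → 32/4 = 8 dB → -8 dBV.
Stage 2: -8 dBV is at or below the 7 dBV threshold — no compression; output -8 dBV.

-8 dBV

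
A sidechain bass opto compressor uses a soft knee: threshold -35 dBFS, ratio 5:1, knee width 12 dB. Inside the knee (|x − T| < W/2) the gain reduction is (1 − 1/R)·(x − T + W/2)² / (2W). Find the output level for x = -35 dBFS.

x − T + W/2 = -35 − (-35) + 6 = 6.
GR = (1 − 1/5) × 6² / 24 = 0.8 × 36 / 24 = 1.2 dB.
Output = -35 − 1.2 = -36.2 dBFS.

-36.2 dBFS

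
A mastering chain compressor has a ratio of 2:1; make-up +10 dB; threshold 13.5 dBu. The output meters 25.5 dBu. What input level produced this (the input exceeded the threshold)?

Stripping the +10 dB make-up gives 15.5 dBu at the gain stage.
That's 2 dB above the 13.5 dBu threshold.
Input overshoot = R × output overshoot = 4 dB → input = 13.5 + 4 = 17.5 dBu.

17.5 dBu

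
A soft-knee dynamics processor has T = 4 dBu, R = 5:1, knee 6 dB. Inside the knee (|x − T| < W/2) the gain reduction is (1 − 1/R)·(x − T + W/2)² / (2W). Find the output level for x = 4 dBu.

3.4 dBu

x − T + W/2 = 4 − 4 + 3 = 3.
GR = (1 − 1/5) × 3² / 12 = 0.8 × 9 / 12 = 0.6 dB.
Output = 4 − 0.6 = 3.4 dBu.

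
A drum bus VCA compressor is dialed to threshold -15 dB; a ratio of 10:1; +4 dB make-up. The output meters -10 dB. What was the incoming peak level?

Before make-up, the level was -10 − 4 = -14 dB.
That's 1 dB above the -15 dB threshold.
Undo the ratio: input overshoot = 1 × 10 = 10 dB, giving input = -5 dB.

-5 dB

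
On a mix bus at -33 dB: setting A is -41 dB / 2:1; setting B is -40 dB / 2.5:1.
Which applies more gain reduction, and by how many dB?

A: GR = 8 − 8/2 = 4 dB.
B: GR = 7 − 7/2.5 = 4.2 dB.
Difference: 0.2 dB in favour of B.

B, by 0.2 dB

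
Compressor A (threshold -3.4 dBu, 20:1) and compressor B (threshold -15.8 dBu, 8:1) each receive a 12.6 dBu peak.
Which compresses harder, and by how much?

B, by 9.65 dB

A: overshoot 16 dB → output overshoot 0.8 dB → GR 15.2 dB.
B: overshoot 28.4 dB → output overshoot 3.55 dB → GR 24.85 dB.
B applies 9.65 dB more gain reduction.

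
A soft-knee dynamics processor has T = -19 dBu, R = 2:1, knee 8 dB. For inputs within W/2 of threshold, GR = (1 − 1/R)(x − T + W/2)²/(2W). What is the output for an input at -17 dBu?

-18.125 dBu

x − T + W/2 = -17 − (-19) + 4 = 6.
GR = (1 − 1/2) × 6² / 16 = 0.5 × 36 / 16 = 1.125 dB.
Output = -17 − 1.125 = -18.125 dBu.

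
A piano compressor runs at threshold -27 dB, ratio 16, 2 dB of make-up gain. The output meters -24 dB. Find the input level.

-11 dB

Before make-up, the level was -24 − 2 = -26 dB.
That's 1 dB above the -27 dB threshold.
Before 16:1 compression the overshoot was 1 × 16 = 16 dB, so input = -27 + 16 = -11 dB.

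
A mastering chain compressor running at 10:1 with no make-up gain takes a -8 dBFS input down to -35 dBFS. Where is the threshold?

-38 dBFS

Input is 30 dB above T (since output overshoot × R = input overshoot: (-35 − T)·10 = -8 − T gives T = -38 dBFS).
Check: -38 + (-8 − (-38))/10 = -38 + 3 = -35 dBFS. ✓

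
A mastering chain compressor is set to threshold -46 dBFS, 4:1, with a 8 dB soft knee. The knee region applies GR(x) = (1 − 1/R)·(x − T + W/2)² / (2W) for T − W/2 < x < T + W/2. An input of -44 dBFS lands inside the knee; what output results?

-45.6875 dBFS

x − T + W/2 = -44 − (-46) + 4 = 6.
GR = (1 − 1/4) × 6² / 16 = 0.75 × 36 / 16 = 1.6875 dB.
Output = -44 − 1.6875 = -45.6875 dBFS.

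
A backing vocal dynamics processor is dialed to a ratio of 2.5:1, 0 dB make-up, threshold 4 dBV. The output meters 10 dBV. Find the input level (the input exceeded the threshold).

19 dBV

The compressed level sits 10 − 4 = 6 dB over threshold.
Input overshoot = R × output overshoot = 15 dB → input = 4 + 15 = 19 dBV.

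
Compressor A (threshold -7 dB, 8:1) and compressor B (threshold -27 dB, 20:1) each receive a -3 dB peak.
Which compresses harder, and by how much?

A: 4 dB over, compressed to 0.5 dB over, so 3.5 dB of GR.
B: 24 dB over, compressed to 1.2 dB over, so 22.8 dB of GR.
Difference: 19.3 dB in favour of B.

B, by 19.3 dB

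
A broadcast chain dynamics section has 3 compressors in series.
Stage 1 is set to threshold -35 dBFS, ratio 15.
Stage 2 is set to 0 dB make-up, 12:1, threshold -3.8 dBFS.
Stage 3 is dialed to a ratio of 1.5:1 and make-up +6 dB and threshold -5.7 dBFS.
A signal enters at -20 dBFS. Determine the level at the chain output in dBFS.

Stage 1: overshoot 15 dB → 15/15 = 1 dB → -34 dBFS.
Stage 2: -34 dBFS is at or below the -3.8 dBFS threshold — no compression; output -34 dBFS.
Stage 3: -34 dBFS ≤ -5.7 dBFS, so stage 3 doesn't engage; make-up brings it to -28 dBFS.

-28 dBFS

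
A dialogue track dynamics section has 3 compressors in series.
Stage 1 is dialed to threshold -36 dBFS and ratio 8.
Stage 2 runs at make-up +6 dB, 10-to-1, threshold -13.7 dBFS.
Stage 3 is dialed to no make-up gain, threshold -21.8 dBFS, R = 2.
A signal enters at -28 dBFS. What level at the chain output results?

Stage 1: 8 dB above -36 dBFS, reduced 8:1 to 1 dB above → -35 dBFS.
Stage 2: below threshold (-35 ≤ -13.7); passes unchanged; make-up brings it to -29 dBFS.
Stage 3: below threshold (-29 ≤ -21.8); passes unchanged; output -29 dBFS.

-29 dBFS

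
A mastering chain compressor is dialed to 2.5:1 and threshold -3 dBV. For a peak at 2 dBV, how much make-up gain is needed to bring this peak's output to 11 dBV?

12 dB

Overshoot 5 dB → 5/2.5 = 2 dB after compression, so the compressed level is -3 + 2 = -1 dBV.
Make-up = target − compressed = 11 − (-1) = 12 dB.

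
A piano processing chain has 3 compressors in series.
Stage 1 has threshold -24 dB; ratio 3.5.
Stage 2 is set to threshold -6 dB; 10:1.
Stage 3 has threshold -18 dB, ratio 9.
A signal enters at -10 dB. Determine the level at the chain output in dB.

Stage 1: -10 dB is 14 dB over -24 dB; at 3.5:1 that becomes 4 dB over, giving -20 dB.
Stage 2: below threshold (-20 ≤ -6); passes unchanged; output -20 dB.
Stage 3: -20 dB is at or below the -18 dB threshold — no compression; output -20 dB.

-20 dB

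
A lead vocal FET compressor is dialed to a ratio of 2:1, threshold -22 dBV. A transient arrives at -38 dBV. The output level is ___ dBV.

-38 dBV is 16 dB below the -22 dBV threshold, so no gain reduction is applied.
Output = input = -38 dBV.

-38 dBV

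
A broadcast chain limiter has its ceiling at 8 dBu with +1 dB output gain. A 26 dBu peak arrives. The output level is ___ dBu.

A brickwall limiter is an ∞:1 compressor: any input above the ceiling is clamped to 8 dBu.
Output gain then adds 1 dB: 8 + 1 = 9 dBu.

9 dBu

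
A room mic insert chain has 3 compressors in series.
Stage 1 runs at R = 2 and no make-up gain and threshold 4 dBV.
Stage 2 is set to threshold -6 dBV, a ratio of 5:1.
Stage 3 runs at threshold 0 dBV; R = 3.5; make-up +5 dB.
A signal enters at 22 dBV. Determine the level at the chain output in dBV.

2.8 dBV

Stage 1: overshoot 18 dB → 18/2 = 9 dB → 13 dBV.
Stage 2: 19 dB above -6 dBV, reduced 5:1 to 3.8 dB above → -2.2 dBV.
Stage 3: -2.2 dBV ≤ 0 dBV, so stage 3 doesn't engage; make-up brings it to 2.8 dBV.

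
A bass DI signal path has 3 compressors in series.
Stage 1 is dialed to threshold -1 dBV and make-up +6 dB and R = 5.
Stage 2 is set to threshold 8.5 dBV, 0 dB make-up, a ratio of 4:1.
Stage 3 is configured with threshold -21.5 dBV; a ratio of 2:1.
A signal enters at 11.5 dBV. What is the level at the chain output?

-7 dBV

Stage 1: overshoot 12.5 dB → 12.5/5 = 2.5 dB → 1.5 dBV; +6 dB make-up → 7.5 dBV.
Stage 2: below threshold (7.5 ≤ 8.5); passes unchanged; output 7.5 dBV.
Stage 3: overshoot 29 dB → 29/2 = 14.5 dB → -7 dBV.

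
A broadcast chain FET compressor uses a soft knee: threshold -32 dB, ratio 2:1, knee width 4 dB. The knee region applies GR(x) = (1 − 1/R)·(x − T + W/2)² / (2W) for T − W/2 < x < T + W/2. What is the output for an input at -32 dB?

-32.25 dB

x − T + W/2 = -32 − (-32) + 2 = 2.
GR = (1 − 1/2) × 2² / 8 = 0.5 × 4 / 8 = 0.25 dB.
Output = -32 − 0.25 = -32.25 dB.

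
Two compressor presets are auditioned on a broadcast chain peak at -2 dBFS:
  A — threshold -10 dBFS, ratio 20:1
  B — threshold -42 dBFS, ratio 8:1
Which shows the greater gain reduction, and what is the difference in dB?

A: 8 dB over, compressed to 0.4 dB over, so 7.6 dB of GR.
B: 40 dB over, compressed to 5 dB over, so 35 dB of GR.
B applies 27.4 dB more gain reduction.

B, by 27.4 dB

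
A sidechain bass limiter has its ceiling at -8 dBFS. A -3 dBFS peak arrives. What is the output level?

-8 dBFS

The limiter clamps the peak to its -8 dBFS ceiling.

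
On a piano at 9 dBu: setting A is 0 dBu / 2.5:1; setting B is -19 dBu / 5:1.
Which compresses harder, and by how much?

A: GR = 9 − 9/2.5 = 5.4 dB.
B: GR = 28 − 28/5 = 22.4 dB.
B reduces 17 dB more.

B, by 17 dB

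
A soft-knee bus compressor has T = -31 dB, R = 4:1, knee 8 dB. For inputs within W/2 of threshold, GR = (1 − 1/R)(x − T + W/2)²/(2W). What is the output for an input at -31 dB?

-31.75 dB

x − T + W/2 = -31 − (-31) + 4 = 4.
GR = (1 − 1/4) × 4² / 16 = 0.75 × 16 / 16 = 0.75 dB.
Output = -31 − 0.75 = -31.75 dB.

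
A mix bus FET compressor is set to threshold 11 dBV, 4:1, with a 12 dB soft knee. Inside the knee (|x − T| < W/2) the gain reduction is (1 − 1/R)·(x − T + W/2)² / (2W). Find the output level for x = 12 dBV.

10.46875 dBV

x − T + W/2 = 12 − 11 + 6 = 7.
GR = (1 − 1/4) × 7² / 24 = 0.75 × 49 / 24 = 1.53125 dB.
Output = 12 − 1.53125 = 10.46875 dBV.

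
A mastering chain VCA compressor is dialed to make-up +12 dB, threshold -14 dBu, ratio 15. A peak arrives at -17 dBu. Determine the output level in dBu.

-17 dBu is 3 dB below the -14 dBu threshold, so no gain reduction is applied.
Make-up gain adds 12 dB: -17 + 12 = -5 dBu.

-5 dBu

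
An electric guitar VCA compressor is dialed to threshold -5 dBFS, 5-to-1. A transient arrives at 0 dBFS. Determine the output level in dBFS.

-4 dBFS

The input is 5 dB above the -5 dBFS threshold.
5:1 compression reduces that to 5/5 = 1 dB over.
That puts the output at -4 dBFS.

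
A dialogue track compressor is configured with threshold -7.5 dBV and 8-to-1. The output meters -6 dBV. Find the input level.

That's 1.5 dB above the -7.5 dBV threshold.
Undo the ratio: input overshoot = 1.5 × 8 = 12 dB, giving input = 4.5 dBV.

4.5 dBV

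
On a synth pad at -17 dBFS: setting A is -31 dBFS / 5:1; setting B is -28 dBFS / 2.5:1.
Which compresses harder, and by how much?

A: GR = 14 − 14/5 = 11.2 dB.
B: GR = 11 − 11/2.5 = 6.6 dB.
Difference: 4.6 dB in favour of A.

A, by 4.6 dB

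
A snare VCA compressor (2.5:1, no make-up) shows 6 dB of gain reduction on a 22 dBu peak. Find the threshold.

Let T be the threshold. Output overshoot = (input overshoot)/R, so 16 − T = (22 − T)/2.5.
2.5·(16 − T) = 22 − T → 1.5·T = 40 − 22 = 18.
T = 18/1.5 = 12 dBu.

12 dBu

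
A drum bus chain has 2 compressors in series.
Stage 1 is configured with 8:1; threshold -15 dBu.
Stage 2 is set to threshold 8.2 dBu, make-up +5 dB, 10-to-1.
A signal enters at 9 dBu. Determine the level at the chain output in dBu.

Stage 1: overshoot 24 dB → 24/8 = 3 dB → -12 dBu.
Stage 2: -12 dBu is at or below the 8.2 dBu threshold — no compression; make-up brings it to -7 dBu.

-7 dBu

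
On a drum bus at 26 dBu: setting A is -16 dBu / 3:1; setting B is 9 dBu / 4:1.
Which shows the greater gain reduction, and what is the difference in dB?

A, by 15.25 dB

A: 42 dB over, compressed to 14 dB over, so 28 dB of GR.
B: 17 dB over, compressed to 4.25 dB over, so 12.75 dB of GR.
A applies 15.25 dB more gain reduction.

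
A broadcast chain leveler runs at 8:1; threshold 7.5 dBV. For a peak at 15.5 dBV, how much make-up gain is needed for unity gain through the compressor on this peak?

7 dB

Overshoot 8 dB → 8/8 = 1 dB after compression, so the compressed level is 7.5 + 1 = 8.5 dBV.
Make-up = target − compressed = 15.5 − 8.5 = 7 dB.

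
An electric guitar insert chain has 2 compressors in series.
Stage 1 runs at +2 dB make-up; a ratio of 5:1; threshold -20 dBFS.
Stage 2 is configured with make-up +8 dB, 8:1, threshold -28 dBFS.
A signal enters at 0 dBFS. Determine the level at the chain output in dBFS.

Stage 1: 0 dBFS is 20 dB over -20 dBFS; at 5:1 that becomes 4 dB over, giving -16 dBFS; +2 dB make-up → -14 dBFS.
Stage 2: overshoot 14 dB → 14/8 = 1.75 dB → -26.25 dBFS; +8 dB make-up → -18.25 dBFS.

-18.25 dBFS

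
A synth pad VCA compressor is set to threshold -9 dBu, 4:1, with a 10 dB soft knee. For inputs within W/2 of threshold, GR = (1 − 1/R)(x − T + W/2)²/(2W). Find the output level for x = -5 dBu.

x − T + W/2 = -5 − (-9) + 5 = 9.
GR = (1 − 1/4) × 9² / 20 = 0.75 × 81 / 20 = 3.0375 dB.
Output = -5 − 3.0375 = -8.0375 dBu.

-8.0375 dBu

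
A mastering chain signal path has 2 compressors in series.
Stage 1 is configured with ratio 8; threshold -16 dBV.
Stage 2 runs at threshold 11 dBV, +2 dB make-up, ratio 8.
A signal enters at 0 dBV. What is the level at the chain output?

-12 dBV

Stage 1: 0 dBV is 16 dB over -16 dBV; at 8:1 that becomes 2 dB over, giving -14 dBV.
Stage 2: -14 dBV ≤ 11 dBV, so stage 2 doesn't engage; make-up brings it to -12 dBV.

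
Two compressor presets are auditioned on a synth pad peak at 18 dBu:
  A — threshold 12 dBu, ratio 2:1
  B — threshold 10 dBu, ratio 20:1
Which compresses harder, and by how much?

A: GR = 6 − 6/2 = 3 dB.
B: GR = 8 − 8/20 = 7.6 dB.
B applies 4.6 dB more gain reduction.

B, by 4.6 dB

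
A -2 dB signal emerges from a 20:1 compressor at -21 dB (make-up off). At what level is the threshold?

-22 dB

Input is 20 dB above T (since output overshoot × R = input overshoot: (-21 − T)·20 = -2 − T gives T = -22 dB).
Check: -22 + (-2 − (-22))/20 = -22 + 1 = -21 dB. ✓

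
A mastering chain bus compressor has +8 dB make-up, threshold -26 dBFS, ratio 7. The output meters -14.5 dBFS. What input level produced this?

-1.5 dBFS

Stripping the +8 dB make-up gives -22.5 dBFS at the gain stage.
The compressed level sits -22.5 − (-26) = 3.5 dB over threshold.
Before 7:1 compression the overshoot was 3.5 × 7 = 24.5 dB, so input = -26 + 24.5 = -1.5 dBFS.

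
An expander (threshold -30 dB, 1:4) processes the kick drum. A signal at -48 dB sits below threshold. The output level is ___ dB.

-102 dB

Undershoot = (-30) − (-48) = 18 dB.
At 1:4, that expands to 72 dB under threshold.
Output = -30 − 72 = -102 dB.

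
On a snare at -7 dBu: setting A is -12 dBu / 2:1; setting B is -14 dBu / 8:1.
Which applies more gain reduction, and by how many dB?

A: 5 dB over, compressed to 2.5 dB over, so 2.5 dB of GR.
B: 7 dB over, compressed to 0.875 dB over, so 6.125 dB of GR.
Difference: 3.625 dB in favour of B.

B, by 3.625 dB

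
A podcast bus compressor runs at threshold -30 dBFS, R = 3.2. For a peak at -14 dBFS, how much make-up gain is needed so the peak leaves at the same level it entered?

11 dB

Overshoot 16 dB → 16/3.2 = 5 dB after compression, so the compressed level is -30 + 5 = -25 dBFS.
Make-up = target − compressed = -14 − (-25) = 11 dB.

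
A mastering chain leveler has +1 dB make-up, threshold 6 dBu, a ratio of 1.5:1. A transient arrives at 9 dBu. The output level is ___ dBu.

9 dBu

9 dBu sits 3 dB over threshold.
The 3 dB excess becomes 2 dB after 1.5:1 reduction.
So the level is 6 + 2 = 8 dBu; make-up adds 1 dB, giving 9 dBu.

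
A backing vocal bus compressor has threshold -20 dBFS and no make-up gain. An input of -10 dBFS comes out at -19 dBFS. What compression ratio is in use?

Input overshoot = -10 − (-20) = 10 dB; output overshoot = -19 − (-20) = 1 dB.
Ratio = 10 / 1 = 10.

10:1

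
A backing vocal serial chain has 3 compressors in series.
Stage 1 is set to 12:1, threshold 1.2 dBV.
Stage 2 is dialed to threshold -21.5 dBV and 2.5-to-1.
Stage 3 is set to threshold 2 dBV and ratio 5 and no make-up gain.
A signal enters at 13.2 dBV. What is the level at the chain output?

-12.02 dBV

Stage 1: 13.2 dBV is 12 dB over 1.2 dBV; at 12:1 that becomes 1 dB over, giving 2.2 dBV.
Stage 2: 2.2 dBV is 23.7 dB over -21.5 dBV; at 2.5:1 that becomes 9.48 dB over, giving -12.02 dBV.
Stage 3: -12.02 dBV ≤ 2 dBV, so stage 3 doesn't engage; output -12.02 dBV.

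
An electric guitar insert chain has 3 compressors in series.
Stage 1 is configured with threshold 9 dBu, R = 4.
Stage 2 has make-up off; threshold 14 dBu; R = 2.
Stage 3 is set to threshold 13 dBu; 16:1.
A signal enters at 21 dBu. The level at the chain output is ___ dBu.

Stage 1: 12 dB above 9 dBu, reduced 4:1 to 3 dB above → 12 dBu.
Stage 2: 12 dBu is at or below the 14 dBu threshold — no compression; output 12 dBu.
Stage 3: 12 dBu ≤ 13 dBu, so stage 3 doesn't engage; output 12 dBu.

12 dBu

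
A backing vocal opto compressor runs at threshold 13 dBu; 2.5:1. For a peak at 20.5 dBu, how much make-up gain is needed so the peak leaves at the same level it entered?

4.5 dB

Without make-up, output = threshold + overshoot/2.5 = 13 + 3 = 16 dBu.
Gap to target: 4.5 dB.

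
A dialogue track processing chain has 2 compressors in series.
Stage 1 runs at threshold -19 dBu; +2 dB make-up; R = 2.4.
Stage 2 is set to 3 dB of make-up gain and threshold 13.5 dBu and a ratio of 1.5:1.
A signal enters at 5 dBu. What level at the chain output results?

Stage 1: overshoot 24 dB → 24/2.4 = 10 dB → -9 dBu; +2 dB make-up → -7 dBu.
Stage 2: -7 dBu is at or below the 13.5 dBu threshold — no compression; make-up brings it to -4 dBu.

-4 dBu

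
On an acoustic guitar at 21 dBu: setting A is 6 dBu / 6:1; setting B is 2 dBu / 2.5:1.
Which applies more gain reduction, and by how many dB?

A, by 1.1 dB

A: 15 dB over, compressed to 2.5 dB over, so 12.5 dB of GR.
B: 19 dB over, compressed to 7.6 dB over, so 11.4 dB of GR.
A reduces 1.1 dB more.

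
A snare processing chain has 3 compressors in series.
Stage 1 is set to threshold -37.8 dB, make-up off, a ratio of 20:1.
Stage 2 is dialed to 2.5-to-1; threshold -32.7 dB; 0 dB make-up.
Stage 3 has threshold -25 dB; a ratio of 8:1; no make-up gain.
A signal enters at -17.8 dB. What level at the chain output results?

-36.8 dB

Stage 1: -17.8 dB is 20 dB over -37.8 dB; at 20:1 that becomes 1 dB over, giving -36.8 dB.
Stage 2: -36.8 dB ≤ -32.7 dB, so stage 2 doesn't engage; output -36.8 dB.
Stage 3: -36.8 dB ≤ -25 dB, so stage 3 doesn't engage; output -36.8 dB.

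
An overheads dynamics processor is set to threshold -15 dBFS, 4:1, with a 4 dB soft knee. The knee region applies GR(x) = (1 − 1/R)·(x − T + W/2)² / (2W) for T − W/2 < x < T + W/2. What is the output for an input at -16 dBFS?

-16.09375 dBFS

x − T + W/2 = -16 − (-15) + 2 = 1.
GR = (1 − 1/4) × 1² / 8 = 0.75 × 1 / 8 = 0.09375 dB.
Output = -16 − 0.09375 = -16.09375 dBFS.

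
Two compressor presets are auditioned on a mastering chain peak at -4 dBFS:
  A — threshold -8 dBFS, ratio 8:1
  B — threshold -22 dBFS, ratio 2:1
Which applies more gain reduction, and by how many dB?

B, by 5.5 dB

A: overshoot 4 dB → output overshoot 0.5 dB → GR 3.5 dB.
B: overshoot 18 dB → output overshoot 9 dB → GR 9 dB.
B reduces 5.5 dB more.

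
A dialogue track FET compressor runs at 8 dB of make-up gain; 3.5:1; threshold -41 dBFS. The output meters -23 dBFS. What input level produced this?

Stripping the +8 dB make-up gives -31 dBFS at the gain stage.
Post-compression overshoot = -31 − (-41) = 10 dB.
Undo the ratio: input overshoot = 10 × 3.5 = 35 dB, giving input = -6 dBFS.

-6 dBFS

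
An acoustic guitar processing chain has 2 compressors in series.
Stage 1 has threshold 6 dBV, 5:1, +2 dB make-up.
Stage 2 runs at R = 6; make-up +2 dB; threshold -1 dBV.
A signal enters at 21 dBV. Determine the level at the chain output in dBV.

Stage 1: 15 dB above 6 dBV, reduced 5:1 to 3 dB above → 9 dBV; +2 dB make-up → 11 dBV.
Stage 2: 12 dB above -1 dBV, reduced 6:1 to 2 dB above → 1 dBV; +2 dB make-up → 3 dBV.

3 dBV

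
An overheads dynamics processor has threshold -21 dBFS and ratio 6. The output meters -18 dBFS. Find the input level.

-3 dBFS

The compressed level sits -18 − (-21) = 3 dB over threshold.
Before 6:1 compression the overshoot was 3 × 6 = 18 dB, so input = -21 + 18 = -3 dBFS.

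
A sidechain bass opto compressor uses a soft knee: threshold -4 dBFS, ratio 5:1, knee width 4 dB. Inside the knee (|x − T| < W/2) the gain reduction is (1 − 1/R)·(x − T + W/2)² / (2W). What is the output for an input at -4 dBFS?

x − T + W/2 = -4 − (-4) + 2 = 2.
GR = (1 − 1/5) × 2² / 8 = 0.8 × 4 / 8 = 0.4 dB.
Output = -4 − 0.4 = -4.4 dBFS.

-4.4 dBFS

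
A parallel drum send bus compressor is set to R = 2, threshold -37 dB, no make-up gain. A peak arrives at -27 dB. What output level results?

-32 dB

Overshoot: -27 − (-37) = 10 dB.
2:1 compression reduces that to 10/2 = 5 dB over.
So the level is -37 + 5 = -32 dB.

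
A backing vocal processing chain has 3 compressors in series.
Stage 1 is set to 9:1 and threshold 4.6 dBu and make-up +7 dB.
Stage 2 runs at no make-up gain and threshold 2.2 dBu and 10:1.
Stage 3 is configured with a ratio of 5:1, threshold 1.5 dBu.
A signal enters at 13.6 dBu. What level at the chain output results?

1.848 dBu

Stage 1: overshoot 9 dB → 9/9 = 1 dB → 5.6 dBu; +7 dB make-up → 12.6 dBu.
Stage 2: 12.6 dBu is 10.4 dB over 2.2 dBu; at 10:1 that becomes 1.04 dB over, giving 3.24 dBu.
Stage 3: 1.74 dB above 1.5 dBu, reduced 5:1 to 0.348 dB above → 1.848 dBu.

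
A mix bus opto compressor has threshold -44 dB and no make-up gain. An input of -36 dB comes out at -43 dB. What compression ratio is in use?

Input overshoot = -36 − (-44) = 8 dB; output overshoot = -43 − (-44) = 1 dB.
Ratio = 8 / 1 = 8.

8:1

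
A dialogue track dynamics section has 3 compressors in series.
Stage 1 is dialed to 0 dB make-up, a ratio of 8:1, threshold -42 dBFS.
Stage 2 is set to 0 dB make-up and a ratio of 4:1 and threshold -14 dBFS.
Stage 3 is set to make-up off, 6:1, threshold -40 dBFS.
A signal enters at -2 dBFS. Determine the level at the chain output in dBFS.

-39.5 dBFS

Stage 1: -2 dBFS is 40 dB over -42 dBFS; at 8:1 that becomes 5 dB over, giving -37 dBFS.
Stage 2: -37 dBFS is at or below the -14 dBFS threshold — no compression; output -37 dBFS.
Stage 3: overshoot 3 dB → 3/6 = 0.5 dB → -39.5 dBFS.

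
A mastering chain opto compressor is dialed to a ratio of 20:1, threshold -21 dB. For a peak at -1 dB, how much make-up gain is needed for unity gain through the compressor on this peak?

19 dB

The peak compresses to -21 + 20/20 = -20 dB.
To reach -1 dB requires -1 − (-20) = 19 dB of make-up.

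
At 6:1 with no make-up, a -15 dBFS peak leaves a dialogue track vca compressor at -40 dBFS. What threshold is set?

Input is 30 dB above T (since output overshoot × R = input overshoot: (-40 − T)·6 = -15 − T gives T = -45 dBFS).
Check: -45 + (-15 − (-45))/6 = -45 + 5 = -40 dBFS. ✓

-45 dBFS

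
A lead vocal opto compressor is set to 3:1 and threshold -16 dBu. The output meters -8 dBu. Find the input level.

The compressed level sits -8 − (-16) = 8 dB over threshold.
Undo the ratio: input overshoot = 8 × 3 = 24 dB, giving input = 8 dBu.

8 dBu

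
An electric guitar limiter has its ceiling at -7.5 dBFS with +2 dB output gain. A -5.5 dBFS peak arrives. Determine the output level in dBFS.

The limiter clamps the peak to its -7.5 dBFS ceiling.
Output gain then adds 2 dB: -7.5 + 2 = -5.5 dBFS.

-5.5 dBFS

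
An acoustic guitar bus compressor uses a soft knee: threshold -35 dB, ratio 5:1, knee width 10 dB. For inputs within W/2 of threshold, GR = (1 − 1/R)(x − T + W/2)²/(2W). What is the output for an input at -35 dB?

-36 dB

x − T + W/2 = -35 − (-35) + 5 = 5.
GR = (1 − 1/5) × 5² / 20 = 0.8 × 25 / 20 = 1 dB.
Output = -35 − 1 = -36 dB.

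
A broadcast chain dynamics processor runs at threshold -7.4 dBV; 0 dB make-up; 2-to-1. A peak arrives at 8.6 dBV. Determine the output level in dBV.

0.6 dBV

Overshoot: 8.6 − (-7.4) = 16 dB.
The 16 dB excess becomes 8 dB after 2:1 reduction.
That puts the output at 0.6 dBV.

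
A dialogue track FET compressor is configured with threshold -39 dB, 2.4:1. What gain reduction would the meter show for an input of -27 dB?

-27 dB exceeds the threshold by 12 dB.
A 2.4:1 ratio leaves 5 dB of that excess.
GR = overshoot in − overshoot out = 12 − 5 = 7 dB.

7 dB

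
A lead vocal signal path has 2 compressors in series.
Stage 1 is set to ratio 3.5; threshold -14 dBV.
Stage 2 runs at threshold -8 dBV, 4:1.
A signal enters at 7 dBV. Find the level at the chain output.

-8 dBV

Stage 1: 7 dBV is 21 dB over -14 dBV; at 3.5:1 that becomes 6 dB over, giving -8 dBV.
Stage 2: -8 dBV ≤ -8 dBV, so stage 2 doesn't engage; output -8 dBV.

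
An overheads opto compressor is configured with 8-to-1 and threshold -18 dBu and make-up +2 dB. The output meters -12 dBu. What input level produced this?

Stripping the +2 dB make-up gives -14 dBu at the gain stage.
The compressed level sits -14 − (-18) = 4 dB over threshold.
Input overshoot = R × output overshoot = 32 dB → input = -18 + 32 = 14 dBu.

14 dBu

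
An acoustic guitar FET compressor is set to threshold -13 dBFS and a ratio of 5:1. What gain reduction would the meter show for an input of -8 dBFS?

Overshoot = -8 − (-13) = 5 dB.
At 5:1, output sits 5/5 = 1 dB above threshold.
So the signal is attenuated by 5 − 1 = 4 dB.

4 dB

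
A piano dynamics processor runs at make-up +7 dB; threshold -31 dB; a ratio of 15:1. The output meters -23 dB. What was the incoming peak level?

Before make-up, the level was -23 − 7 = -30 dB.
The compressed level sits -30 − (-31) = 1 dB over threshold.
Undo the ratio: input overshoot = 1 × 15 = 15 dB, giving input = -16 dB.

-16 dB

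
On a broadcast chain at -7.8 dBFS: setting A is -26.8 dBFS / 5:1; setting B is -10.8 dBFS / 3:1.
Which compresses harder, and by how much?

A: overshoot 19 dB → output overshoot 3.8 dB → GR 15.2 dB.
B: overshoot 3 dB → output overshoot 1 dB → GR 2 dB.
A applies 13.2 dB more gain reduction.

A, by 13.2 dB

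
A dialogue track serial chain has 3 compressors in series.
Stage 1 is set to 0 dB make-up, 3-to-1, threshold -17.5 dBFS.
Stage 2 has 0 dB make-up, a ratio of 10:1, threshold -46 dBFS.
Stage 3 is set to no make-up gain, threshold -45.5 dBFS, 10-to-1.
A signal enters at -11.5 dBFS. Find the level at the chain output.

Stage 1: overshoot 6 dB → 6/3 = 2 dB → -15.5 dBFS.
Stage 2: overshoot 30.5 dB → 30.5/10 = 3.05 dB → -42.95 dBFS.
Stage 3: overshoot 2.55 dB → 2.55/10 = 0.255 dB → -45.245 dBFS.

-45.245 dBFS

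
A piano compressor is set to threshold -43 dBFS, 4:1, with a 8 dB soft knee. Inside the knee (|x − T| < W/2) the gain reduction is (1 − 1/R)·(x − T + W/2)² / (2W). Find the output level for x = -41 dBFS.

-42.6875 dBFS

x − T + W/2 = -41 − (-43) + 4 = 6.
GR = (1 − 1/4) × 6² / 16 = 0.75 × 36 / 16 = 1.6875 dB.
Output = -41 − 1.6875 = -42.6875 dBFS.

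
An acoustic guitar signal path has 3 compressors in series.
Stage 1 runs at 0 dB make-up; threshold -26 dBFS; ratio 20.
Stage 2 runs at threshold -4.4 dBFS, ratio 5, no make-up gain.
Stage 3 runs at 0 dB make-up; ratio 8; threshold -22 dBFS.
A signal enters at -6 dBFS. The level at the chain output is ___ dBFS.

-25 dBFS

Stage 1: overshoot 20 dB → 20/20 = 1 dB → -25 dBFS.
Stage 2: below threshold (-25 ≤ -4.4); passes unchanged; output -25 dBFS.
Stage 3: below threshold (-25 ≤ -22); passes unchanged; output -25 dBFS.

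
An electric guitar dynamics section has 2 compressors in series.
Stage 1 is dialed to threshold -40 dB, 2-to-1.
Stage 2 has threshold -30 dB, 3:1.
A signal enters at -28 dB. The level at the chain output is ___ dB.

Stage 1: -28 dB is 12 dB over -40 dB; at 2:1 that becomes 6 dB over, giving -34 dB.
Stage 2: below threshold (-34 ≤ -30); passes unchanged; output -34 dB.

-34 dB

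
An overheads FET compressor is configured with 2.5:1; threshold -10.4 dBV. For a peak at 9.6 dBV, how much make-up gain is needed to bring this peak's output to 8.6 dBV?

Without make-up, output = threshold + overshoot/2.5 = -10.4 + 8 = -2.4 dBV.
Gap to target: 11 dB.

11 dB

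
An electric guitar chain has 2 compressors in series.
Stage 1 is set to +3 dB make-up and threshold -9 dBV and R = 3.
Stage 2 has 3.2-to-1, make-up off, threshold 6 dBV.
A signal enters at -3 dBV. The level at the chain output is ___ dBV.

-4 dBV

Stage 1: overshoot 6 dB → 6/3 = 2 dB → -7 dBV; +3 dB make-up → -4 dBV.
Stage 2: -4 dBV is at or below the 6 dBV threshold — no compression; output -4 dBV.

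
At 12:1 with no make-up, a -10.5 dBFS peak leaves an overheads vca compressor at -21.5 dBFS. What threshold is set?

-22.5 dBFS

Gain reduction = -10.5 − (-21.5) = 11 dB; output overshoot = GR / (R − 1) = 11 / 11 = 1 dB.
Threshold = output − output overshoot = -21.5 − 1 = -22.5 dBFS.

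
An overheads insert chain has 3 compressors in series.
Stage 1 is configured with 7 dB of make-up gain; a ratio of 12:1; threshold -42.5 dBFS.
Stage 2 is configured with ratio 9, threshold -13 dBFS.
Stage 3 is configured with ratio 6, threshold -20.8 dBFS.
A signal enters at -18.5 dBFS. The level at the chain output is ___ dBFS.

Stage 1: -18.5 dBFS is 24 dB over -42.5 dBFS; at 12:1 that becomes 2 dB over, giving -40.5 dBFS; +7 dB make-up → -33.5 dBFS.
Stage 2: below threshold (-33.5 ≤ -13); passes unchanged; output -33.5 dBFS.
Stage 3: -33.5 dBFS is at or below the -20.8 dBFS threshold — no compression; output -33.5 dBFS.

-33.5 dBFS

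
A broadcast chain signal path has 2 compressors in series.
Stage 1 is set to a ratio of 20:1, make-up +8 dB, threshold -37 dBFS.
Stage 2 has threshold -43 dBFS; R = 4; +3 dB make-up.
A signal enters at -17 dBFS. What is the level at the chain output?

Stage 1: overshoot 20 dB → 20/20 = 1 dB → -36 dBFS; +8 dB make-up → -28 dBFS.
Stage 2: -28 dBFS is 15 dB over -43 dBFS; at 4:1 that becomes 3.75 dB over, giving -39.25 dBFS; +3 dB make-up → -36.25 dBFS.

-36.25 dBFS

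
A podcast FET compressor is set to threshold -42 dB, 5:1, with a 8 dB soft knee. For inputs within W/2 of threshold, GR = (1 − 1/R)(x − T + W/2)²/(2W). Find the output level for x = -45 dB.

-45.05 dB

x − T + W/2 = -45 − (-42) + 4 = 1.
GR = (1 − 1/5) × 1² / 16 = 0.8 × 1 / 16 = 0.05 dB.
Output = -45 − 0.05 = -45.05 dB.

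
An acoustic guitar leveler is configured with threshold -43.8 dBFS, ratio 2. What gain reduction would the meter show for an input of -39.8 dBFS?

Overshoot = -39.8 − (-43.8) = 4 dB.
A 2:1 ratio leaves 2 dB of that excess.
So the signal is attenuated by 4 − 2 = 2 dB.

2 dB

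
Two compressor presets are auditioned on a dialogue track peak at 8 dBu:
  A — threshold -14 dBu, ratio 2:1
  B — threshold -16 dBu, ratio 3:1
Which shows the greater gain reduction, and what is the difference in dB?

B, by 5 dB

A: GR = 22 − 22/2 = 11 dB.
B: GR = 24 − 24/3 = 16 dB.
Difference: 5 dB in favour of B.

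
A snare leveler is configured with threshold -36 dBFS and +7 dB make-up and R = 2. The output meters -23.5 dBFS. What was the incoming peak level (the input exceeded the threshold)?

Remove make-up: -23.5 − 7 = -30.5 dBFS.
Post-compression overshoot = -30.5 − (-36) = 5.5 dB.
Input overshoot = R × output overshoot = 11 dB → input = -36 + 11 = -25 dBFS.

-25 dBFS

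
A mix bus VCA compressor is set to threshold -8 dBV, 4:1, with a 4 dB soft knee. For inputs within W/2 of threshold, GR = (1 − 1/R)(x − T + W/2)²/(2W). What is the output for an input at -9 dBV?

x − T + W/2 = -9 − (-8) + 2 = 1.
GR = (1 − 1/4) × 1² / 8 = 0.75 × 1 / 8 = 0.09375 dB.
Output = -9 − 0.09375 = -9.09375 dBV.

-9.09375 dBV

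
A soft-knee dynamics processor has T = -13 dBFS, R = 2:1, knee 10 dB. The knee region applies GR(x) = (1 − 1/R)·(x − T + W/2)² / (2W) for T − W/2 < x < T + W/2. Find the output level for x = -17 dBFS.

-17.025 dBFS

x − T + W/2 = -17 − (-13) + 5 = 1.
GR = (1 − 1/2) × 1² / 20 = 0.5 × 1 / 20 = 0.025 dB.
Output = -17 − 0.025 = -17.025 dBFS.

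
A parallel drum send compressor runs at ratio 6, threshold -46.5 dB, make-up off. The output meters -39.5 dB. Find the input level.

The compressed level sits -39.5 − (-46.5) = 7 dB over threshold.
Undo the ratio: input overshoot = 7 × 6 = 42 dB, giving input = -4.5 dB.

-4.5 dB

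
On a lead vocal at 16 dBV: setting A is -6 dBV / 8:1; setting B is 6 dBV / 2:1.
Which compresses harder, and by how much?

A, by 14.25 dB

A: overshoot 22 dB → output overshoot 2.75 dB → GR 19.25 dB.
B: overshoot 10 dB → output overshoot 5 dB → GR 5 dB.
A reduces 14.25 dB more.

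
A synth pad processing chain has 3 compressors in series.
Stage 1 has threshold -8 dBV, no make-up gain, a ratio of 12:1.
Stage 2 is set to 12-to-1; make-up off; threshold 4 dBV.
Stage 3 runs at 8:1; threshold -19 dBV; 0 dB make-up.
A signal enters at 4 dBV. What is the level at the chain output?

-17.5 dBV

Stage 1: 4 dBV is 12 dB over -8 dBV; at 12:1 that becomes 1 dB over, giving -7 dBV.
Stage 2: below threshold (-7 ≤ 4); passes unchanged; output -7 dBV.
Stage 3: -7 dBV is 12 dB over -19 dBV; at 8:1 that becomes 1.5 dB over, giving -17.5 dBV.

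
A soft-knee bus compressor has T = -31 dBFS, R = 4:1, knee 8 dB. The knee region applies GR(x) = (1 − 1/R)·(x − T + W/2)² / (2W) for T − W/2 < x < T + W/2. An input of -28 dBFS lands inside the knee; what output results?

-30.296875 dBFS

x − T + W/2 = -28 − (-31) + 4 = 7.
GR = (1 − 1/4) × 7² / 16 = 0.75 × 49 / 16 = 2.296875 dB.
Output = -28 − 2.296875 = -30.296875 dBFS.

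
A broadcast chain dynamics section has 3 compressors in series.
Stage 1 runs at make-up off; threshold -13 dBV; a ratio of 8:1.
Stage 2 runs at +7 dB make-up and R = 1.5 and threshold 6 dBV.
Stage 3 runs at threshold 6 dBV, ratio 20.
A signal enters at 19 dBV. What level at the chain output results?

Stage 1: overshoot 32 dB → 32/8 = 4 dB → -9 dBV.
Stage 2: below threshold (-9 ≤ 6); passes unchanged; make-up brings it to -2 dBV.
Stage 3: -2 dBV is at or below the 6 dBV threshold — no compression; output -2 dBV.

-2 dBV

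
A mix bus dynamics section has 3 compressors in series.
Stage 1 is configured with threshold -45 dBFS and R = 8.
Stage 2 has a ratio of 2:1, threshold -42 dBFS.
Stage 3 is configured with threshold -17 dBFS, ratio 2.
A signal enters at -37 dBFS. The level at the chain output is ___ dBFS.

Stage 1: 8 dB above -45 dBFS, reduced 8:1 to 1 dB above → -44 dBFS.
Stage 2: -44 dBFS ≤ -42 dBFS, so stage 2 doesn't engage; output -44 dBFS.
Stage 3: below threshold (-44 ≤ -17); passes unchanged; output -44 dBFS.

-44 dBFS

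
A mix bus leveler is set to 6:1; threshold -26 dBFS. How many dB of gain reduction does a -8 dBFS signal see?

15 dB

-8 dBFS exceeds the threshold by 18 dB.
A 6:1 ratio leaves 3 dB of that excess.
GR = overshoot in − overshoot out = 18 − 3 = 15 dB.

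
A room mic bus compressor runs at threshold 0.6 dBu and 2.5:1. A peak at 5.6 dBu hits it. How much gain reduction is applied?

5.6 dBu exceeds the threshold by 5 dB.
At 2.5:1, output sits 5/2.5 = 2 dB above threshold.
Gain reduction = 5 − 2 = 3 dB.

3 dB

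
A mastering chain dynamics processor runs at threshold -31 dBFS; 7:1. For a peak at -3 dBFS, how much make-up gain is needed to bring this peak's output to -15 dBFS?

12 dB

Overshoot 28 dB → 28/7 = 4 dB after compression, so the compressed level is -31 + 4 = -27 dBFS.
Make-up = target − compressed = -15 − (-27) = 12 dB.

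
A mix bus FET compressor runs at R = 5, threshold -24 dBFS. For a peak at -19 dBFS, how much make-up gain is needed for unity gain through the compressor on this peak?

4 dB

The peak compresses to -24 + 5/5 = -23 dBFS.
To reach -19 dBFS requires -19 − (-23) = 4 dB of make-up.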